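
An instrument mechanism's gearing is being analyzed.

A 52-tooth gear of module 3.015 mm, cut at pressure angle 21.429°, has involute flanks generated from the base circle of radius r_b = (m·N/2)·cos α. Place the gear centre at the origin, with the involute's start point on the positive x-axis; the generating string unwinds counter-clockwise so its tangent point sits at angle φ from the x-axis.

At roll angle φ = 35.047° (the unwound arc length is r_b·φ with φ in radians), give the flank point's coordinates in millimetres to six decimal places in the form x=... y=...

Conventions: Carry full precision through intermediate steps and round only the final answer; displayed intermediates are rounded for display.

class = single-mesh tooth geometry [base-circle involute, m = 3.015, 52T]
pitch radius r_p = m·N/2 = 3.015·52/2 = 78.390000
base radius r_b = r_p·cos α = 78.390000·cos 21.429° = 72.970979
roll angle φ = 35.047° = 0.61168554 rad
x = r_b·(cos φ + φ·sin φ) = 85.371710
y = r_b·(sin φ − φ·cos φ) = 5.361375

x=85.371710 y=5.361375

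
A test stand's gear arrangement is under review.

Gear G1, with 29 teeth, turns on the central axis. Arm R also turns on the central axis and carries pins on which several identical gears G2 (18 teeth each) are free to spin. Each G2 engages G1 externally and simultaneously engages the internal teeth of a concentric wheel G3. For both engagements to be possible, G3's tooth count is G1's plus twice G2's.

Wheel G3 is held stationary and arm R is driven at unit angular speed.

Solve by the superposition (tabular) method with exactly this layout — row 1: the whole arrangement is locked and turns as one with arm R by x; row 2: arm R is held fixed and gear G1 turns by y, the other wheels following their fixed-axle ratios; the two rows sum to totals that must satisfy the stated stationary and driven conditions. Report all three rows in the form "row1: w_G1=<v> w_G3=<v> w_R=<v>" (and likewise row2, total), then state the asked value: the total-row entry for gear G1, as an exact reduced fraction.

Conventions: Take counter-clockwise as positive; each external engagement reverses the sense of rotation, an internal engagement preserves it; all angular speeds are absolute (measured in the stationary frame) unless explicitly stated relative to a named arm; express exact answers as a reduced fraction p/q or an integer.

topology: planetary set — G1 29T / G2 18T / G3 65T, arm = carrier (Willis)
row 1 (train locked, turned with arm): all members turn x
row 2: sun turns y, ring = −(29/65)·y, arm 0
boundary: total ω_ring = x − (29/65)·y = 0 and total ω_arm = x = 1  ⇒  y = 65/29, x = 1
row 2 ring = −(29/65)·65/29 = -1
totals (row 1 + row 2): sun 1 + 65/29 = 94/29, ring 1 + (-1) = 0, arm 1 + 0 = 1
asked cell (total, sun) = 94/29

row1: w_G1=1 w_G3=1 w_R=1
row2: w_G1=65/29 w_G3=-1 w_R=0
total: w_G1=94/29 w_G3=0 w_R=1
asked value: 94/29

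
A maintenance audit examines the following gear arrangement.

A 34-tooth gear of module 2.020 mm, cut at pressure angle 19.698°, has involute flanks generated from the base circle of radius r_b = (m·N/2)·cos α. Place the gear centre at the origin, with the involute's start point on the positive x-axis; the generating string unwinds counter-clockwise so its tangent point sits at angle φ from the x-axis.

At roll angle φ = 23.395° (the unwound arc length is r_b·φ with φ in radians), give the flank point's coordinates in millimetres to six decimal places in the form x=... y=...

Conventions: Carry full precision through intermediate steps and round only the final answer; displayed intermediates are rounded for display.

single-mesh involute tooth geometry (34T wheel at module 2.020)
pitch radius r_p = m·N/2 = 2.020·34/2 = 34.340000
base radius r_b = r_p·cos α = 34.340000·cos 19.698° = 32.330503
roll angle φ = 23.395° = 0.40831978 rad
x = r_b·(cos φ + φ·sin φ) = 34.914354
y = r_b·(sin φ − φ·cos φ) = 0.721497

x=34.914354 y=0.721497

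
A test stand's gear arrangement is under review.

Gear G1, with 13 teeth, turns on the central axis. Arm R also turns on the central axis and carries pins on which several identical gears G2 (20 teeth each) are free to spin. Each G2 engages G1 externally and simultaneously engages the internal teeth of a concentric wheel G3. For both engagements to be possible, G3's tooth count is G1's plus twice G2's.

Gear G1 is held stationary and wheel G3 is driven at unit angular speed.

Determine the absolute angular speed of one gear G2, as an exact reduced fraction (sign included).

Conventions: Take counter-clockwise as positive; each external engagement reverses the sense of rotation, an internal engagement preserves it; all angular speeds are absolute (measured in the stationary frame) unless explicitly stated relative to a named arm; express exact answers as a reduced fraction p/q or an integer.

class = planetary set [G3 = 13+2·20 = 53; Willis about the carrier]
ring teeth: 13 + 2·20 = 53
13(ω_sun−ω_arm) = −53(ω_ring−ω_arm),  ω_sun = 0, ω_ring = 1
13(0−ω_arm) = −53(1−ω_arm)  ⇒  66·ω_arm = 53  ⇒  ω_arm = 53/66
sun–planet mesh: 13·(0−53/66) = −20·(ω_p−ω_arm)  ⇒  ω_p−ω_arm = 689/1320
ω_p = 53/66 + 689/1320 = 53/40
exact speed ratio = 53/40

53/40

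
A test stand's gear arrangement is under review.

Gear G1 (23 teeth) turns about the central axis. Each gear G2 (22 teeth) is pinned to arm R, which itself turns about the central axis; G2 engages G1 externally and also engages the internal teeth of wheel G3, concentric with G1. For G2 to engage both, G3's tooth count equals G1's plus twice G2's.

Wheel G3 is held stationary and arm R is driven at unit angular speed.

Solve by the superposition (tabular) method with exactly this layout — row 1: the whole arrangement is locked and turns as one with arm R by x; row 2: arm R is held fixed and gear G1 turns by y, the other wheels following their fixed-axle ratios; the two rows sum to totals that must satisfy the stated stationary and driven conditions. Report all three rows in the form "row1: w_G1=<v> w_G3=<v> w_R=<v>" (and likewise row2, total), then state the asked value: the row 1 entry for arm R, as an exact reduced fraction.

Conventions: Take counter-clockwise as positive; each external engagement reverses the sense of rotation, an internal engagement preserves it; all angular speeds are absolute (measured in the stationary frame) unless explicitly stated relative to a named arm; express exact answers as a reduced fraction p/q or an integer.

row1: w_G1=1 w_G3=1 w_R=1
row2: w_G1=67/23 w_G3=-1 w_R=0
total: w_G1=90/23 w_G3=0 w_R=1
asked value: 1

topology: planetary set — G1 23T / G2 22T / G3 67T, arm = carrier (Willis)
row 1 (train locked, turned with arm): all members turn x
row 2 (arm held, sun turns y): ω_ring = −(23/67)·y, ω_arm = 0
boundary: total ω_ring = x − (23/67)·y = 0 and total ω_arm = x = 1  ⇒  y = 67/23, x = 1
row 2 ring = −(23/67)·67/23 = -1
totals (row 1 + row 2): sun 1 + 67/23 = 90/23, ring 1 + (-1) = 0, arm 1 + 0 = 1
asked cell (row1, arm) = 1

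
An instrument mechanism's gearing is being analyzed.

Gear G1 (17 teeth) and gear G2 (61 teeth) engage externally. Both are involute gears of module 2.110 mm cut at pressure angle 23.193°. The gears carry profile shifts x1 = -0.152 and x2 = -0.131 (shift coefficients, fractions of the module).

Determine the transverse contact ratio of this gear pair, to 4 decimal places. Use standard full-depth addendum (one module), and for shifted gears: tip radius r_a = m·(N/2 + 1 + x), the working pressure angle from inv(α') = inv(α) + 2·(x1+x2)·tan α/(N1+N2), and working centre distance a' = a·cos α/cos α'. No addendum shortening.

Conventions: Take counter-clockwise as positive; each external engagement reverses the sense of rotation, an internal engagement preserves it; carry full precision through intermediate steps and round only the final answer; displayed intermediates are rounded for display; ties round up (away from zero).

recognized (one external pair, fixed centres): single-mesh tooth geometry, m = 2.110, N1 = 17, N2 = 61
base radii: r_b1 = 16.485555, r_b2 = 59.154052
tip radii: r_a1 = 19.724280, r_a2 = 66.188590
inv(α') = inv(23.193°) + 2·(-0.152-0.131)·tan α/(17+61) = 0.02055267  ⇒  α' = 22.17359°
a' = a·cos α / cos α' = 82.2900·cos 23.193°/cos 22.17359° = 81.680301
action lengths: √(r_a1²−r_b1²) = 10.829298, √(r_a2²−r_b2²) = 29.693899
base pitch p_b = π·m·cos α = 6.093047
CR = (10.829298 + 29.693899 − 81.680301·sin 22.17359°)/6.093047 = 1.591308
contact ratio ≈ 1.5913

1.5913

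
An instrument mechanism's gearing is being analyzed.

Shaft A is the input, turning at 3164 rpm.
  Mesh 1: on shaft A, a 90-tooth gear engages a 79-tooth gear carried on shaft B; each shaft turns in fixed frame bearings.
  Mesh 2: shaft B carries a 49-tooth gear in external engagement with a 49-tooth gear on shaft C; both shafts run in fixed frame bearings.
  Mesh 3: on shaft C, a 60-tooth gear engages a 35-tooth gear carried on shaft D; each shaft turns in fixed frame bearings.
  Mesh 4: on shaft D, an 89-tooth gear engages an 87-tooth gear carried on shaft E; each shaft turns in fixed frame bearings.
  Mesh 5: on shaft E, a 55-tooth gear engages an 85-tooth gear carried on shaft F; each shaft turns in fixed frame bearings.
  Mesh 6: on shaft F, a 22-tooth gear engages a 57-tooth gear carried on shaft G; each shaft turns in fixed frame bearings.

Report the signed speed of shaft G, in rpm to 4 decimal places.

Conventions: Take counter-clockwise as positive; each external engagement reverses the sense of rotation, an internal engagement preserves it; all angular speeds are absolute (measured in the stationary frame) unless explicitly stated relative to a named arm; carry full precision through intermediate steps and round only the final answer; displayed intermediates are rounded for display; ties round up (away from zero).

class = fixed-axis compound train [6 meshes; 6 ratios multiply, 6 sense flips]
mesh 1 [90T→79T]: ω = 3164.0000×90/79 = 3604.5570 rpm, sense flips to −
mesh 2 [49T→49T]: ω = 3604.5570×49/49 = 3604.5570 rpm, sense flips to +
mesh 3 [60T→35T]: ω = 3604.5570×60/35 = 6179.2405 rpm, sense flips to −
mesh 4 [89T→87T]: ω = 6179.2405×89/87 = 6321.2920 rpm, sense flips to +
mesh 5 [55T→85T]: ω = 6321.2920×55/85 = 4090.2478 rpm, sense flips to −
mesh 6 [22T→57T]: ω = 4090.2478×22/57 = 1578.6921 rpm, sense flips to +
signed output speed = +1578.6921 rpm

+1578.6921 rpm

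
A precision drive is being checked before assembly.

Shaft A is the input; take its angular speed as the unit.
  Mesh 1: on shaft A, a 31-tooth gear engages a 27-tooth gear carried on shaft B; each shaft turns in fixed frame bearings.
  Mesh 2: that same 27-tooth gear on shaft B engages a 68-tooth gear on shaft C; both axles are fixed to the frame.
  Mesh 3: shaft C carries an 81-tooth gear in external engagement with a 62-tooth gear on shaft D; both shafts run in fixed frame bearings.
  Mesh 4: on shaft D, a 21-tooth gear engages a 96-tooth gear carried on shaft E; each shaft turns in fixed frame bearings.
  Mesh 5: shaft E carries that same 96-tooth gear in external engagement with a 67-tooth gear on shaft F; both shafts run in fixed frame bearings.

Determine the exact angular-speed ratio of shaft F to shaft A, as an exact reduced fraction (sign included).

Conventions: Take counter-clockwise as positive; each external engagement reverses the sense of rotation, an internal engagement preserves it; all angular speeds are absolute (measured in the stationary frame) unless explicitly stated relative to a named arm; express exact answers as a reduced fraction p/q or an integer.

-1701/9112

class = fixed-axis compound train [5 meshes; 5 ratios multiply, 5 sense flips]
mesh 1 [31T→27T]: running ratio 31/27, sense −
mesh 2 [27T→68T]: running ratio 31/68, sense +
mesh 3 [81T→62T]: running ratio 81/136, sense −
mesh 4 [21T→96T]: running ratio 567/4352, sense +
mesh 5 [96T→67T]: running ratio 1701/9112, sense −
ω_out/ω_in = -1701/9112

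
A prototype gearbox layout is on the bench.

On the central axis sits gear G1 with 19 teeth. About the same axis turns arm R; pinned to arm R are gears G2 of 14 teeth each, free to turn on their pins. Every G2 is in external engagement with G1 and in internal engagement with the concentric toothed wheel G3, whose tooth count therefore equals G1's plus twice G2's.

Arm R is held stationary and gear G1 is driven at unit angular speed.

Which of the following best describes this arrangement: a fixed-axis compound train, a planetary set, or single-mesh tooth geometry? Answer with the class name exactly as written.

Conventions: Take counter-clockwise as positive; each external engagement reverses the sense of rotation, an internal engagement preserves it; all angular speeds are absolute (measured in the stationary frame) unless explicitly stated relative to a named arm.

planetary set

class = planetary set [G3 = 19+2·14 = 47; Willis about the carrier]
classification: planetary set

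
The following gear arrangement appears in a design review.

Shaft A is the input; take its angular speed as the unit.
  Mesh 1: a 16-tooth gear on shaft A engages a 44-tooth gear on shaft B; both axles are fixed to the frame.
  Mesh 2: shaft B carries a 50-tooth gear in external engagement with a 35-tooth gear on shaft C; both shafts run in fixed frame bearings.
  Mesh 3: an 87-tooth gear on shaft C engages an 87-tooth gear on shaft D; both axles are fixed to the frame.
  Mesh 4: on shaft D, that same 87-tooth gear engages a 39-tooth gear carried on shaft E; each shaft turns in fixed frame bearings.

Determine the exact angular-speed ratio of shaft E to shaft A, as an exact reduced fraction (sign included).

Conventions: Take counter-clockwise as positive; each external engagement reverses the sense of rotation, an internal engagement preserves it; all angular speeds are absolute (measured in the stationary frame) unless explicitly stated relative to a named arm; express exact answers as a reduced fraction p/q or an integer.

class = fixed-axis compound train [4 meshes; 4 ratios multiply, 4 sense flips]
mesh 1 [16T→44T]: running ratio 4/11, sense −
mesh 2 [50T→35T]: running ratio 40/77, sense +
mesh 3 [87T→87T]: running ratio 40/77, sense −
mesh 4 [87T→39T]: running ratio 1160/1001, sense +
ω_out/ω_in = 1160/1001

1160/1001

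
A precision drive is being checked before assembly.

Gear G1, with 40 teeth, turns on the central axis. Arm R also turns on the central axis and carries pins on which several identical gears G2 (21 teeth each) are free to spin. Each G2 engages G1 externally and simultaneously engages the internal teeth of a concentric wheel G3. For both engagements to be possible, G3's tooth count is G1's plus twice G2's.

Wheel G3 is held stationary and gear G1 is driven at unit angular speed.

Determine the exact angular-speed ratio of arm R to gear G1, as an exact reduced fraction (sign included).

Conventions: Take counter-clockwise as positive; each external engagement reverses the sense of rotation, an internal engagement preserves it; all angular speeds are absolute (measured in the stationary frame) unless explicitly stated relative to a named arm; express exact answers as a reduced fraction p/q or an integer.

topology: planetary set — G1 40T / G2 21T / G3 82T, arm = carrier (Willis)
ring teeth: 40 + 2·21 = 82
40(ω_sun−ω_arm) = −82(ω_ring−ω_arm),  ω_ring = 0, ω_sun = 1
40(1−ω_arm) = −82(0−ω_arm)  ⇒  122·ω_arm = 40  ⇒  ω_arm = 20/61
ω_out/ω_in = 20/61

20/61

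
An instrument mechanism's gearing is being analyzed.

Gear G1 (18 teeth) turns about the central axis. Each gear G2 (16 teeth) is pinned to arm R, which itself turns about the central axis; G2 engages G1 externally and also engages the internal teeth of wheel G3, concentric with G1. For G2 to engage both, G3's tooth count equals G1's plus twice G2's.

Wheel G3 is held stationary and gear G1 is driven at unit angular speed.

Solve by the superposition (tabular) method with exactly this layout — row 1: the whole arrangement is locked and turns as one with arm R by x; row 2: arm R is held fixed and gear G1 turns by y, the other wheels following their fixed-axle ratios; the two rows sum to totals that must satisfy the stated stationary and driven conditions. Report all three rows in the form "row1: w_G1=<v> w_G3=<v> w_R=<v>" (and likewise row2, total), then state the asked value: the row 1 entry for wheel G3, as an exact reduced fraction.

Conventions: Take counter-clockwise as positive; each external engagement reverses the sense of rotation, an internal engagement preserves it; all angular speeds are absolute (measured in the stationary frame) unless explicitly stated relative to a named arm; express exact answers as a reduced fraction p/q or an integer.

topology: planetary set — G1 18T / G2 16T / G3 50T, arm = carrier (Willis)
superposition row 1 [locked train]: every member turns x
row 2 (arm held, sun turns y): ω_ring = −(18/50)·y, ω_arm = 0
boundary: total ω_ring = x − (18/50)·y = 0 and total ω_sun = x + y = 1  ⇒  y = 25/34, x = 9/34
row 2 ring = −(18/50)·25/34 = -9/34
totals (row 1 + row 2): sun 9/34 + 25/34 = 1, ring 9/34 + (-9/34) = 0, arm 9/34 + 0 = 9/34
asked cell (row1, ring) = 9/34

row1: w_G1=9/34 w_G3=9/34 w_R=9/34
row2: w_G1=25/34 w_G3=-9/34 w_R=0
total: w_G1=1 w_G3=0 w_R=9/34
asked value: 9/34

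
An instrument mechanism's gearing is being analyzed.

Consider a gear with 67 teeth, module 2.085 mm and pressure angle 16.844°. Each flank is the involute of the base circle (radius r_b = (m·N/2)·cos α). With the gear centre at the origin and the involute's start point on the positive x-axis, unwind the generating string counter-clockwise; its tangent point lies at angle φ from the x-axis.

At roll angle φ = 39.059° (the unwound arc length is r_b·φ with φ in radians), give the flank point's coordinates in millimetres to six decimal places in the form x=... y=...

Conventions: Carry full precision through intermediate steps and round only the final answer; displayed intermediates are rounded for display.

topology: single-mesh involute geometry — m = 2.085, N = 67
pitch radius r_p = m·N/2 = 2.085·67/2 = 69.847500
base radius r_b = r_p·cos α = 69.847500·cos 16.844° = 66.850851
roll angle φ = 39.059° = 0.68170815 rad
x = r_b·(cos φ + φ·sin φ) = 80.625847
y = r_b·(sin φ − φ·cos φ) = 6.736937

x=80.625847 y=6.736937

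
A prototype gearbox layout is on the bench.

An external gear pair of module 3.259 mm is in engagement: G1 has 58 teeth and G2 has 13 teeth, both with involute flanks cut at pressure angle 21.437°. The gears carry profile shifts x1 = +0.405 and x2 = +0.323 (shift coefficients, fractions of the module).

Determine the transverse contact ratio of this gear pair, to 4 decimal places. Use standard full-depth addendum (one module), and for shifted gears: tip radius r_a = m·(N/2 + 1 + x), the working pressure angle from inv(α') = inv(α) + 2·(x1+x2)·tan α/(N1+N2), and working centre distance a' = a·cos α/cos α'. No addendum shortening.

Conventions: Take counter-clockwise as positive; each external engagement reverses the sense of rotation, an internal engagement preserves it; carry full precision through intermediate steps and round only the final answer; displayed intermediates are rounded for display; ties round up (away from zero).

single-mesh involute tooth geometry (58T engaging 13T at module 3.259)
base radii: r_b1 = 87.972729, r_b2 = 19.718025
tip radii: r_a1 = 99.089895, r_a2 = 25.495157
inv(α') = inv(21.437°) + 2·(+0.405+0.323)·tan α/(58+13) = 0.02654653  ⇒  α' = 24.05675°
a' = a·cos α / cos α' = 115.6945·cos 21.437°/cos 24.05675° = 117.934270
action lengths: √(r_a1²−r_b1²) = 45.602701, √(r_a2²−r_b2²) = 16.161761
base pitch p_b = π·m·cos α = 9.530154
CR = (45.602701 + 16.161761 − 117.934270·sin 24.05675°)/9.530154 = 1.436450
contact ratio ≈ 1.4364

1.4364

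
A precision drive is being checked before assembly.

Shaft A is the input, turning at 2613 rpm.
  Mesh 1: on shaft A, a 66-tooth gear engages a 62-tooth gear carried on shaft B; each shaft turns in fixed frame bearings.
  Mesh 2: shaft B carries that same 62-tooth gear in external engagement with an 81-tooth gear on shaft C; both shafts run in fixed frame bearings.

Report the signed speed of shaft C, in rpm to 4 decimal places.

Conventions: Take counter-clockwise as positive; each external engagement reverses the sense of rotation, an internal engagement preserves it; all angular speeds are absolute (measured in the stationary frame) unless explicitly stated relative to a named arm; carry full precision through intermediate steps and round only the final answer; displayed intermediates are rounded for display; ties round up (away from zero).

+2129.1111 rpm

class = fixed-axis compound train [2 meshes; 2 ratios multiply, 2 sense flips]
mesh 1 [66T→62T]: ω = 2613.0000×66/62 = 2781.5806 rpm, sense flips to −
mesh 2 [62T→81T]: ω = 2781.5806×62/81 = 2129.1111 rpm, sense flips to +
signed output speed = +2129.1111 rpm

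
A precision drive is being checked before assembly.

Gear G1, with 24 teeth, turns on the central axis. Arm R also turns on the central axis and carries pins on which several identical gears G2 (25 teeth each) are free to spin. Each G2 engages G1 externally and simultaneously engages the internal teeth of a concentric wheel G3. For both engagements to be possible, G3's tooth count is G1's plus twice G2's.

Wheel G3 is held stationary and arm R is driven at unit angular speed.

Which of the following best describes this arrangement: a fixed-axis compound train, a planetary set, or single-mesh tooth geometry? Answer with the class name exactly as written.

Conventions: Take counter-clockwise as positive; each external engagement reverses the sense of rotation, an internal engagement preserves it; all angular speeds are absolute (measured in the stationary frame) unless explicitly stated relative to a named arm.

planetary set

planetary set (24T centre, 25T on arm, 74T internal) — Willis relation
classification: planetary set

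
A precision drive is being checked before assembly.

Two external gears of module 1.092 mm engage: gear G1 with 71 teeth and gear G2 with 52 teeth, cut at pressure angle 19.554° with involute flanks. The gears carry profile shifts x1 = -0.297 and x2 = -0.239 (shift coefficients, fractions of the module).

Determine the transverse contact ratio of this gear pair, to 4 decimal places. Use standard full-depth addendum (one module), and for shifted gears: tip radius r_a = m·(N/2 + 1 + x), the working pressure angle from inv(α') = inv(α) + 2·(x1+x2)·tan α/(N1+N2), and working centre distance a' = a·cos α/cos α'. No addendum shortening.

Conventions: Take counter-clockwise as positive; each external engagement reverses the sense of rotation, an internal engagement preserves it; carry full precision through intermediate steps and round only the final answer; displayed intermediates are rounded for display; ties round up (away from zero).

class = single-mesh tooth geometry [involute pair 71T × 52T, m = 1.092]
base radii: r_b1 = 36.530228, r_b2 = 26.754533
tip radii: r_a1 = 39.533676, r_a2 = 29.223012
inv(α') = inv(19.554°) + 2·(-0.297-0.239)·tan α/(71+52) = 0.01080236  ⇒  α' = 18.02273°
a' = a·cos α / cos α' = 67.1580·cos 19.554°/cos 18.02273° = 66.550117
action lengths: √(r_a1²−r_b1²) = 15.114695, √(r_a2²−r_b2²) = 11.754973
base pitch p_b = π·m·cos α = 3.232763
CR = (15.114695 + 11.754973 − 66.550117·sin 18.02273°)/3.232763 = 1.942440
contact ratio ≈ 1.9424

1.9424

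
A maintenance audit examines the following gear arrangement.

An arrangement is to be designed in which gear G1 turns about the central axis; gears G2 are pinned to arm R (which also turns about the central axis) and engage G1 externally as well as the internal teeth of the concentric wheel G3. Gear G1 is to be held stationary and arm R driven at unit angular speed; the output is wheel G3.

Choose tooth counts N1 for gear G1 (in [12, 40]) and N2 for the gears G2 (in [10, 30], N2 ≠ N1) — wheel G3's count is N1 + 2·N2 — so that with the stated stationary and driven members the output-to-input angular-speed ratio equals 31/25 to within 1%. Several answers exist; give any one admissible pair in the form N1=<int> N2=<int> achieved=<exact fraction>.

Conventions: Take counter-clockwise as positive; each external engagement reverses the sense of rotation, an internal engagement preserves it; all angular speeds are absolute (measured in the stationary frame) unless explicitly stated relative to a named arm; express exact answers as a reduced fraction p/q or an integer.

N1=12 N2=19 achieved=31/25

planetary set to be sized for 31/25 (Willis relation)
Willis with ω_sun = 0: ω_ring/ω_arm = (N1+N3)/N3; set equal to 31/25  ⇒  N3/N1 = 1/(31/25 − 1) = 25/6
N3 = N1 + 2·N2  ⇒  N2/N1 = (N3/N1 − 1)/2 = (25/6 − 1)/2 = 19/12
smallest multiple with N1 ≥ 12 and N2 ≥ 10: k = 1  ⇒  N1 = 1·12 = 12, N2 = 1·19 = 19 (N1 ≤ 40, N2 ≤ 30, N2 ≠ N1 ✓), N3 = 12 + 2·19 = 50
check: (N1+N3)/N3 with N1 = 12, N3 = 50 gives 31/25; |achieved − target| = 0 ≤ 31/2500 ✓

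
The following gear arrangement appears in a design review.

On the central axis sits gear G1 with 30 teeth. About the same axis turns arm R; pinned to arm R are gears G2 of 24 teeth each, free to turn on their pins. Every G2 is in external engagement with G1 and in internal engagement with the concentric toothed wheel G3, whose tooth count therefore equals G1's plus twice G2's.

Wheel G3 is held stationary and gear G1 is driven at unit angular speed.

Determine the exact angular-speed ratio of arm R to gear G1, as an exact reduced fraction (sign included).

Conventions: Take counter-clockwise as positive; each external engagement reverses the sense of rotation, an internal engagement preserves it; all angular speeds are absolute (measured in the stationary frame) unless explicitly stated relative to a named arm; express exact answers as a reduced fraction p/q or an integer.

recognized (axles ride arm R): planetary set, 30/24/78 teeth
ring teeth: 30 + 2·24 = 78
30(ω_sun−ω_arm) = −78(ω_ring−ω_arm),  ω_ring = 0, ω_sun = 1
30(1−ω_arm) = −78(0−ω_arm)  ⇒  108·ω_arm = 30  ⇒  ω_arm = 5/18
ω_out/ω_in = 5/18

5/18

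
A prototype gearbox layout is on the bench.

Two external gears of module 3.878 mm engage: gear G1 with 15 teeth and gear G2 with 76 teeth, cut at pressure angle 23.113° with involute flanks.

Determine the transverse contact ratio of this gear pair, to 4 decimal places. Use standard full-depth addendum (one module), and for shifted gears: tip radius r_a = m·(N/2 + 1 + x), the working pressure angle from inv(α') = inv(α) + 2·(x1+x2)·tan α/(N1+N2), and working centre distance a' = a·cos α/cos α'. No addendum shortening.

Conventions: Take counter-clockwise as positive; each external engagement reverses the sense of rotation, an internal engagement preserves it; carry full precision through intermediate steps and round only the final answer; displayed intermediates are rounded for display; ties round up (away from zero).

1.5270

class = single-mesh tooth geometry [involute pair 15T × 76T, m = 3.878]
base radii: r_b1 = 26.750418, r_b2 = 135.535454
tip radii: r_a1 = 32.963000, r_a2 = 151.242000
no profile shift: α' = α, a' = a
action lengths: √(r_a1²−r_b1²) = 19.260698, √(r_a2²−r_b2²) = 67.113958
base pitch p_b = π·m·cos α = 11.205189
CR = (19.260698 + 67.113958 − 176.449000·sin 23.11300°)/11.205189 = 1.527002
contact ratio ≈ 1.5270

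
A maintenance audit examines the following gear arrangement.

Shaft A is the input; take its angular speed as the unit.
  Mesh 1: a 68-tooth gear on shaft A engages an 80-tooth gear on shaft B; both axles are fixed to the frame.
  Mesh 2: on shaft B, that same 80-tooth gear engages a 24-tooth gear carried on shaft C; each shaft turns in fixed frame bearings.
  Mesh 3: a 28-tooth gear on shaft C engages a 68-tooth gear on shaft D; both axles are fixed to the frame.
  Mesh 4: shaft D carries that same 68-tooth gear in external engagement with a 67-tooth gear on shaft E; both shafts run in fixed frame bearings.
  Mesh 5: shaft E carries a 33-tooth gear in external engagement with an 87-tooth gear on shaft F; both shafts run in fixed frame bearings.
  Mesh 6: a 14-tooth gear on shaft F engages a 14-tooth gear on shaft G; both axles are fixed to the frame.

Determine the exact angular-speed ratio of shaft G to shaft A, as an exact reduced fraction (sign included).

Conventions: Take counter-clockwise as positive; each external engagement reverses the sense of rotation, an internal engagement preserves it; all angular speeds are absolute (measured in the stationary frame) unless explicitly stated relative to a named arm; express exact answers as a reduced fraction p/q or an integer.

class = fixed-axis compound train [6 meshes; 6 ratios multiply, 6 sense flips]
mesh 1 [68T→80T]: running ratio 17/20, sense −
mesh 2 [80T→24T]: running ratio 17/6, sense +
mesh 3 [28T→68T]: running ratio 7/6, sense −
mesh 4 [68T→67T]: running ratio 238/201, sense +
mesh 5 [33T→87T]: running ratio 2618/5829, sense −
mesh 6 [14T→14T]: running ratio 2618/5829, sense +
ω_out/ω_in = 2618/5829

2618/5829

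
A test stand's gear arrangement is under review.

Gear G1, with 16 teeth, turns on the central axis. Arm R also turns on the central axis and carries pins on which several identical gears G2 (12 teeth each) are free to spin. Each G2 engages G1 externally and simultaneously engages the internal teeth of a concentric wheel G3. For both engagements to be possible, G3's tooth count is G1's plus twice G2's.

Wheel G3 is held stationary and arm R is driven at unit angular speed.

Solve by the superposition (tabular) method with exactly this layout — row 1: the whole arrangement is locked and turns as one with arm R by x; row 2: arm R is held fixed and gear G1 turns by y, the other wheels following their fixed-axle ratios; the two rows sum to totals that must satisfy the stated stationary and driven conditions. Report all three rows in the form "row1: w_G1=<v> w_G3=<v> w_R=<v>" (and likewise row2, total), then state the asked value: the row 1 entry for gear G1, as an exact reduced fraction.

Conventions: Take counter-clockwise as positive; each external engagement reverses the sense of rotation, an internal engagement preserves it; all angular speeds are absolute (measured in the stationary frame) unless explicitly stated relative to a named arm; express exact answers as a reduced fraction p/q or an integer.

class = planetary set [G3 = 16+2·12 = 40; Willis about the carrier]
row 1: whole set turns with the arm by x
superposition row 2 [arm held]: sun y, ring −(16/40)·y, arm 0
boundary: total ω_ring = x − (16/40)·y = 0 and total ω_arm = x = 1  ⇒  y = 5/2, x = 1
row 2 ring = −(16/40)·5/2 = -1
totals (row 1 + row 2): sun 1 + 5/2 = 7/2, ring 1 + (-1) = 0, arm 1 + 0 = 1
asked cell (row1, sun) = 1

row1: w_G1=1 w_G3=1 w_R=1
row2: w_G1=5/2 w_G3=-1 w_R=0
total: w_G1=7/2 w_G3=0 w_R=1
asked value: 1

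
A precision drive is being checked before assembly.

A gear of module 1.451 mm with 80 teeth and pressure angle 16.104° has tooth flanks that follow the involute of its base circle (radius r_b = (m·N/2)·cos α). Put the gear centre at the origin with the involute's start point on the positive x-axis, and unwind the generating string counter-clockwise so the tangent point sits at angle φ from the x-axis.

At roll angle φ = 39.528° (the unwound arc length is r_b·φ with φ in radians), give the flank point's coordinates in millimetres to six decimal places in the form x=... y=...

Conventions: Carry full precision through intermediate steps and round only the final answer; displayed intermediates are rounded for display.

recognized (one wheel, involute flank): single-mesh tooth geometry, m = 1.451, N = 80
pitch radius r_p = m·N/2 = 1.451·80/2 = 58.040000
base radius r_b = r_p·cos α = 58.040000·cos 16.104° = 55.762498
roll angle φ = 39.528° = 0.68989375 rad
x = r_b·(cos φ + φ·sin φ) = 67.494935
y = r_b·(sin φ − φ·cos φ) = 5.817744

x=67.494935 y=5.817744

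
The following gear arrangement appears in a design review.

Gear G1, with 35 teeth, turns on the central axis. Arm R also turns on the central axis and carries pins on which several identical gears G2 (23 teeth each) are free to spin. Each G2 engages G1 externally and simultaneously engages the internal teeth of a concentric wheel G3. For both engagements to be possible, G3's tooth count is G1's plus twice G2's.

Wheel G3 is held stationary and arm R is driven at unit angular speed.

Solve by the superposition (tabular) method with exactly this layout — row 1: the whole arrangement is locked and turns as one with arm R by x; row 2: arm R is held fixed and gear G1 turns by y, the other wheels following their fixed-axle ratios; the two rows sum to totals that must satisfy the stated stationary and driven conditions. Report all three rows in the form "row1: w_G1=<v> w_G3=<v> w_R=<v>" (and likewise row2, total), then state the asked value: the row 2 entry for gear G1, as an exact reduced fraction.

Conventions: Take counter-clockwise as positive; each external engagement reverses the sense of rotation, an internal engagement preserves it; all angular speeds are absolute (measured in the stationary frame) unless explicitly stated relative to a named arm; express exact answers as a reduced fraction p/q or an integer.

recognized (axles ride arm R): planetary set, 35/23/81 teeth
superposition row 1 [locked train]: every member turns x
superposition row 2 [arm held]: sun y, ring −(35/81)·y, arm 0
boundary: total ω_ring = x − (35/81)·y = 0 and total ω_arm = x = 1  ⇒  y = 81/35, x = 1
row 2 ring = −(35/81)·81/35 = -1
totals (row 1 + row 2): sun 1 + 81/35 = 116/35, ring 1 + (-1) = 0, arm 1 + 0 = 1
asked cell (row2, sun) = 81/35

row1: w_G1=1 w_G3=1 w_R=1
row2: w_G1=81/35 w_G3=-1 w_R=0
total: w_G1=116/35 w_G3=0 w_R=1
asked value: 81/35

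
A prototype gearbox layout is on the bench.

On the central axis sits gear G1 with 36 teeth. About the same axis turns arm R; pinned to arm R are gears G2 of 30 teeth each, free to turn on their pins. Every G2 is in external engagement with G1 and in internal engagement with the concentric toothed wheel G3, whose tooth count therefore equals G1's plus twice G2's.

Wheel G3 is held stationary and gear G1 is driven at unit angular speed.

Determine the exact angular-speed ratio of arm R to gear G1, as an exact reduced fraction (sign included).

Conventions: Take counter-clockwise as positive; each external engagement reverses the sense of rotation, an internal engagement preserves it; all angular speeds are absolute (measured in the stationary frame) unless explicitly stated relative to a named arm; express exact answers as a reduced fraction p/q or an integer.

3/11

topology: planetary set — G1 36T / G2 30T / G3 96T, arm = carrier (Willis)
ring teeth: 36 + 2·30 = 96
36(ω_sun−ω_arm) = −96(ω_ring−ω_arm),  ω_ring = 0, ω_sun = 1
36(1−ω_arm) = −96(0−ω_arm)  ⇒  132·ω_arm = 36  ⇒  ω_arm = 3/11
ω_out/ω_in = 3/11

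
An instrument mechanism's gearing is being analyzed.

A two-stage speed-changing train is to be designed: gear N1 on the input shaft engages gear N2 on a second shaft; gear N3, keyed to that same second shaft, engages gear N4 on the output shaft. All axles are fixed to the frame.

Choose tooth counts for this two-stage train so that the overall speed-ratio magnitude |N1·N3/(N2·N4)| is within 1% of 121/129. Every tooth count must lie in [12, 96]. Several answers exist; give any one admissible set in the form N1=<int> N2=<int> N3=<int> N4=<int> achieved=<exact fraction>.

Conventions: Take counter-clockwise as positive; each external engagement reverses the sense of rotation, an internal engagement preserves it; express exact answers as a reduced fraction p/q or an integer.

N1=22 N2=12 N3=22 N4=43 achieved=121/129

class = fixed-axis compound train [2-stage, 121/129 wanted]
target = 121/129 in lowest terms: an exact hit needs N1·N3 = k·121 and N2·N4 = k·129 for one integer k, every count in [12, 96]; additionally prefer no 1:1 stage (N1 ≠ N2, N3 ≠ N4)
k = 1…3: no 1:1-free in-range split of k·121 and k·129 into factor pairs; take k = 4
k = 4: N1·N3 = 484 = 22·22, N2·N4 = 516 = 12·43
achieved = 22·22/(12·43) = 121/129; |achieved − target| = 0 ≤ 121/12900 ✓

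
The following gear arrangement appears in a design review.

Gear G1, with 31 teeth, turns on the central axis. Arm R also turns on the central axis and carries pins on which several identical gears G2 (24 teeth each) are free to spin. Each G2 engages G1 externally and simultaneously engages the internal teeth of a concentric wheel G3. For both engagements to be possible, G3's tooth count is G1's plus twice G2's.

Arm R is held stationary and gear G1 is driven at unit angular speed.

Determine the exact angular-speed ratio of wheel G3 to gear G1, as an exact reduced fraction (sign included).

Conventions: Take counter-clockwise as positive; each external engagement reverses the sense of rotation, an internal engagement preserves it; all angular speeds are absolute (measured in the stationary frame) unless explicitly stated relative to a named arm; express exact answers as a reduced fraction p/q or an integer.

topology: planetary set — G1 31T / G2 24T / G3 79T, arm = carrier (Willis)
ring teeth: 31 + 2·24 = 79
31(ω_sun−ω_arm) = −79(ω_ring−ω_arm),  ω_arm = 0, ω_sun = 1
ω_ring = 0 − (31/79)(1−0) = -31/79
ω_out/ω_in = -31/79

-31/79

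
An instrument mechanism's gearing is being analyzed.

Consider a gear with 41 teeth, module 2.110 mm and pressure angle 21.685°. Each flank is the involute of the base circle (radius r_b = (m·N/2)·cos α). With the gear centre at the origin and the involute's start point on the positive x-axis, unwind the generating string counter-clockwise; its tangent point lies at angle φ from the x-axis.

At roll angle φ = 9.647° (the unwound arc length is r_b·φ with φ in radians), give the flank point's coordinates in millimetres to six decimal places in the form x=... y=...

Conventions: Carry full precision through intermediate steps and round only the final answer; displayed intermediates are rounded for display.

x=40.759513 y=0.063770

topology: single-mesh involute geometry — m = 2.110, N = 41
pitch radius r_p = m·N/2 = 2.110·41/2 = 43.255000
base radius r_b = r_p·cos α = 43.255000·cos 21.685° = 40.193815
roll angle φ = 9.647° = 0.16837191 rad
x = r_b·(cos φ + φ·sin φ) = 40.759513
y = r_b·(sin φ − φ·cos φ) = 0.063770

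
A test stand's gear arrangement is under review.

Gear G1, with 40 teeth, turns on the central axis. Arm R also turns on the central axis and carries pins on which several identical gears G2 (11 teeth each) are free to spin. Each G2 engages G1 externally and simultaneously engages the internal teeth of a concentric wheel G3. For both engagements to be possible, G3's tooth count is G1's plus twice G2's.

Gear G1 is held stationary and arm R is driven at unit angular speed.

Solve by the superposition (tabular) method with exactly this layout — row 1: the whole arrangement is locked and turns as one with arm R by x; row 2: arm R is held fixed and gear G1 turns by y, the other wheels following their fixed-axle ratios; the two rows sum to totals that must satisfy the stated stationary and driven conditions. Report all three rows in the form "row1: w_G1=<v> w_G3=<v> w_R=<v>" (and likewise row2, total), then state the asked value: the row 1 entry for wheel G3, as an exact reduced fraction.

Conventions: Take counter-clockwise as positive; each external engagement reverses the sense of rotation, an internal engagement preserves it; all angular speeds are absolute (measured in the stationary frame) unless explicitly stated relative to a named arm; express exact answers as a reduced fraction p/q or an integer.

row1: w_G1=1 w_G3=1 w_R=1
row2: w_G1=-1 w_G3=20/31 w_R=0
total: w_G1=0 w_G3=51/31 w_R=1
asked value: 1

recognized (axles ride arm R): planetary set, 40/11/62 teeth
superposition row 1 [locked train]: every member turns x
row 2 (arm held, sun turns y): ω_ring = −(40/62)·y, ω_arm = 0
boundary: total ω_sun = x + y = 0 and total ω_arm = x = 1  ⇒  y = -1, x = 1
row 2 ring = −(40/62)·(-1) = 20/31
totals (row 1 + row 2): sun 1 + (-1) = 0, ring 1 + 20/31 = 51/31, arm 1 + 0 = 1
asked cell (row1, ring) = 1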